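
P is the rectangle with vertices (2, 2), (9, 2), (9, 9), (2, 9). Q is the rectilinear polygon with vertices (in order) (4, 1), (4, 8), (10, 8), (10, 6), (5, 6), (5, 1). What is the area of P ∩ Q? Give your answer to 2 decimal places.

14.00

The intersection is the polygon with vertices (9,6), (5,6), (5,2), (4,2), (4,8), (9,8).
By the shoelace formula its area is 14.00.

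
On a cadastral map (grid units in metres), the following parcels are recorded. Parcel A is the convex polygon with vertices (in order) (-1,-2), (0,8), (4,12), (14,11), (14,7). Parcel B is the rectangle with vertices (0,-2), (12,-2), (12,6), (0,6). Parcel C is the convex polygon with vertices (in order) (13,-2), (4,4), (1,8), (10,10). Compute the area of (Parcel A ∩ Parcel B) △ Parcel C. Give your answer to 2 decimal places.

|Parcel A ∩ Parcel B| = 45.6.
|(Parcel A ∩ Parcel B) ∩ Parcel C| = 18.3169.
|(Parcel A ∩ Parcel B) △ Parcel C| = 45.6 + 66 − 36.6339 = 74.97.

74.97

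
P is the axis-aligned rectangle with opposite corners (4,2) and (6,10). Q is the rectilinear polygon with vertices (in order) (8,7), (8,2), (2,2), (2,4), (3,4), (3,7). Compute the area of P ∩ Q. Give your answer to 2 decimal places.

10.00

The intersection is the polygon with vertices (6,2), (4,2), (4,7), (6,7).
By the shoelace formula its area is 10.00.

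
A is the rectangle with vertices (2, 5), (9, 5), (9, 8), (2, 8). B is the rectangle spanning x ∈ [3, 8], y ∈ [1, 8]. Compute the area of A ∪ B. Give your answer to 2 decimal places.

By inclusion–exclusion:
Individual areas: |A| = 21, |B| = 35.
|A∩B|: x∈[3,8], y∈[5,8] → 5·3 = 15.
|A ∪ B| = 56 − 15 = 41.00.

41.00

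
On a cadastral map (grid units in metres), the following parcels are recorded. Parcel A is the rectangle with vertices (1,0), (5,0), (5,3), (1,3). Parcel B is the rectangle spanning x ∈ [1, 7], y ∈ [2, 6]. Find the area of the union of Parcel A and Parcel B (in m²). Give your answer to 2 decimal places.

32.00

By inclusion–exclusion:
Individual areas: |Parcel A| = 12, |Parcel B| = 24.
|Parcel A∩Parcel B|: x∈[1,5], y∈[2,3] → 4·1 = 4.
|Parcel A ∪ Parcel B| = 36 − 4 = 32.00.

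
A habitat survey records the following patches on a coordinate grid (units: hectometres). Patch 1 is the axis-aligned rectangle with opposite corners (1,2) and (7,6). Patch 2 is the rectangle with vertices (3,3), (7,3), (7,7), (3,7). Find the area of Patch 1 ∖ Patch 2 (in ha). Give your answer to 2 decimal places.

12.00

|Patch 1∩Patch 2|: x∈[3,7], y∈[3,6] → 4·3 = 12.
|Patch 1| = 24.
|Patch 1 ∖ Patch 2| = |Patch 1| − |Patch 1∩Patch 2| = 24 − 12 = 12.00.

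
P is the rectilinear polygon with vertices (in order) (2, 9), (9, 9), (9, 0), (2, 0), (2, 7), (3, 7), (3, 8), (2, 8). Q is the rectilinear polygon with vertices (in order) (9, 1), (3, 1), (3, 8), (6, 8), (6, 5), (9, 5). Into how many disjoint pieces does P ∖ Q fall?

P ∖ Q splits into 2 disjoint pieces (area 16, area 13).

2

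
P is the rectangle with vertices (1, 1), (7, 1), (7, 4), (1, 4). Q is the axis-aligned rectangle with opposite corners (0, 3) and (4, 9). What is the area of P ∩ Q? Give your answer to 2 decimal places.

|P∩Q|: x∈[1,4], y∈[3,4] → 3·1 = 3.

3.00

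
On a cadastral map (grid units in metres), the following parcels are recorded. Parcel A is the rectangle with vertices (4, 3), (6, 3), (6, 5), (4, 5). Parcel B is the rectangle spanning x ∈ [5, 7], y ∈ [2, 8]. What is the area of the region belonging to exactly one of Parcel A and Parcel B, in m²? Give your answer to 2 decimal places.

12.00

|Parcel A∩Parcel B|: x∈[5,6], y∈[3,5] → 1·2 = 2.
|Parcel A △ Parcel B| = |Parcel A| + |Parcel B| − 2·|Parcel A∩Parcel B| = 4 + 12 − 4 = 12.00.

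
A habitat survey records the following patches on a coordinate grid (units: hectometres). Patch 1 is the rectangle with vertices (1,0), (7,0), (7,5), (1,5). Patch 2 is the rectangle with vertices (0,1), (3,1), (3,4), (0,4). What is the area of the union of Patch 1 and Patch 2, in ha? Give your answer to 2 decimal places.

By inclusion–exclusion:
Individual areas: |Patch 1| = 30, |Patch 2| = 9.
|Patch 1∩Patch 2|: x∈[1,3], y∈[1,4] → 2·3 = 6.
|Patch 1 ∪ Patch 2| = 39 − 6 = 33.00.

33.00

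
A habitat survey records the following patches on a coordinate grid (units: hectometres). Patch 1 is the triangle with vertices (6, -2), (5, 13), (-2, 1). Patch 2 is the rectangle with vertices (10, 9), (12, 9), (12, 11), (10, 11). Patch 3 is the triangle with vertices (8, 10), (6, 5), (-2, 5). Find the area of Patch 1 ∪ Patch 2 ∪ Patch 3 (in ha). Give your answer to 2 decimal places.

By inclusion–exclusion:
Individual areas: |Patch 1| = 58.5, |Patch 2| = 4, |Patch 3| = 20.
|Patch 1∩Patch 2| = 0.
|Patch 1∩Patch 3| = 11.8085.
|Patch 2∩Patch 3| = 0.
|Patch 1∩Patch 2∩Patch 3| = 0.
|Patch 1 ∪ Patch 2 ∪ Patch 3| = 82.5 − 11.8085 + 0 = 70.69.

70.69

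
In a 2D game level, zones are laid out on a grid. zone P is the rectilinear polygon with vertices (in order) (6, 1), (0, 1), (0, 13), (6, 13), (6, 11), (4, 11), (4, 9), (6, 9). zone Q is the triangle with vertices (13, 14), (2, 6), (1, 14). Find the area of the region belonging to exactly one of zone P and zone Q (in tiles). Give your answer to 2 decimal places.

73.51

|zone P| = 68, |zone Q| = 48, |zone P∩zone Q| = 21.2443.
|zone P △ zone Q| = |zone P| + |zone Q| − 2·|zone P∩zone Q| = 68 + 48 − 42.4886 = 73.51.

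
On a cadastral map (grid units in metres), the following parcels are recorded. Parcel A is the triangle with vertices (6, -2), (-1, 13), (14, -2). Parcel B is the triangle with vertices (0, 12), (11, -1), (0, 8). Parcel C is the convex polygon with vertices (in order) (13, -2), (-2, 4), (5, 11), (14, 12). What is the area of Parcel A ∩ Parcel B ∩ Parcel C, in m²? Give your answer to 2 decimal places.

14.42

The intersection is the polygon with vertices (11,-1), (2.157,6.235), (1.546,7.545), (2.75,8.75).
By the shoelace formula its area is 14.42.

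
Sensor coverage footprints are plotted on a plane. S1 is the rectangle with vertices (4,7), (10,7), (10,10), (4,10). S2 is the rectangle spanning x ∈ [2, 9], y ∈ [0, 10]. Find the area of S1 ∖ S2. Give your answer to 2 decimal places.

|S1∩S2|: x∈[4,9], y∈[7,10] → 5·3 = 15.
|S1| = 18.
|S1 ∖ S2| = |S1| − |S1∩S2| = 18 − 15 = 3.00.

3.00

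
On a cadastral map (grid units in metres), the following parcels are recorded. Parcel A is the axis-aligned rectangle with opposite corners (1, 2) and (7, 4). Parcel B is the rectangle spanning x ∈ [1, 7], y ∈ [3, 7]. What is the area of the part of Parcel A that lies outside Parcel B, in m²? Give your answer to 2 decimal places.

|Parcel A∩Parcel B|: x∈[1,7], y∈[3,4] → 6·1 = 6.
|Parcel A| = 12.
|Parcel A ∖ Parcel B| = |Parcel A| − |Parcel A∩Parcel B| = 12 − 6 = 6.00.

6.00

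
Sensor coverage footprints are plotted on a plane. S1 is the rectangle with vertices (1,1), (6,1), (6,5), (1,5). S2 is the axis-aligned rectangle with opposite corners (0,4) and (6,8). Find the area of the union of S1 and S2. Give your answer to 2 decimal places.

39.00

By inclusion–exclusion:
Individual areas: |S1| = 20, |S2| = 24.
|S1∩S2|: x∈[1,6], y∈[4,5] → 5·1 = 5.
|S1 ∪ S2| = 44 − 5 = 39.00.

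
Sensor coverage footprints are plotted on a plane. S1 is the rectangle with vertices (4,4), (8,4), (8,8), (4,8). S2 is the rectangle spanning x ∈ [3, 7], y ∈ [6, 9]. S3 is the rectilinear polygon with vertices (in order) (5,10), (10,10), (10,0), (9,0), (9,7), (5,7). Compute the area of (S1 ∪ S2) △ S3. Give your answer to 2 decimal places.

34.00

|S1 ∪ S2| = 22.
|(S1 ∪ S2) ∩ S3| = 5.
|(S1 ∪ S2) △ S3| = 22 + 22 − 10 = 34.00.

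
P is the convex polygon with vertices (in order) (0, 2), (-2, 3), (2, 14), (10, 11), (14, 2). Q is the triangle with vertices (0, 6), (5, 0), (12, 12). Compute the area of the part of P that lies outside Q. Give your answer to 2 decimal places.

|P| = 127, |P∩Q| = 46.482.
|P ∖ Q| = |P| − |P∩Q| = 127 − 46.482 = 80.52.

80.52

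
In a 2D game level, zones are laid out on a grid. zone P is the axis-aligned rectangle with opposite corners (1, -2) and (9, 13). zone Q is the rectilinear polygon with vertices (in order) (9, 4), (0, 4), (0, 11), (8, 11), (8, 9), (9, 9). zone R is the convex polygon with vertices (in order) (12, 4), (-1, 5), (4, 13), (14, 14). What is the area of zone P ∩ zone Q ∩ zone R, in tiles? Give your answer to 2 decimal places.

The intersection is the polygon with vertices (1,8.2), (2.75,11), (8,11), (8,9), (9,9), (9,4.231), (1,4.846).
By the shoelace formula its area is 47.24.

47.24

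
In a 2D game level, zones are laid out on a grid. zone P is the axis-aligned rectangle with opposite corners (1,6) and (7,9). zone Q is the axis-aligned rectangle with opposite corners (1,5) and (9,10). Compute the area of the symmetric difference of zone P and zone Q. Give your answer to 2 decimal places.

22.00

|zone P∩zone Q|: x∈[1,7], y∈[6,9] → 6·3 = 18.
|zone P △ zone Q| = |zone P| + |zone Q| − 2·|zone P∩zone Q| = 18 + 40 − 36 = 22.00.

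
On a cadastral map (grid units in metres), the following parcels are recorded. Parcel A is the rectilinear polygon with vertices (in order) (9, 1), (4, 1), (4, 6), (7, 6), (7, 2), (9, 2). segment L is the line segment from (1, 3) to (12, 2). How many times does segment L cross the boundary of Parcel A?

2

The segment meets the boundary at (7,2.455), (4,2.727).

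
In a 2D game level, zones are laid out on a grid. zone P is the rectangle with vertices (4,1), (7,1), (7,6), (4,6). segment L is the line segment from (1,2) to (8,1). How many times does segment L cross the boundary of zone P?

The segment meets the boundary at (7,1.143), (4,1.571).

2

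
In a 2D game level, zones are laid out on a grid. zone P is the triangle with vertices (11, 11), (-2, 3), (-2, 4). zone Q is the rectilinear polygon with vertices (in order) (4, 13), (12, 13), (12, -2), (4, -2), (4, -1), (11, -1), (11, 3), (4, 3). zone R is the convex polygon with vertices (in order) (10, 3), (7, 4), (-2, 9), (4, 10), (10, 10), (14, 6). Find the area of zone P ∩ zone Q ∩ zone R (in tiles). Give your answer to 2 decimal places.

The intersection is the polygon with vertices (4,7.231), (9.143,10), (9.375,10), (4,6.692).
By the shoelace formula its area is 1.77.

1.77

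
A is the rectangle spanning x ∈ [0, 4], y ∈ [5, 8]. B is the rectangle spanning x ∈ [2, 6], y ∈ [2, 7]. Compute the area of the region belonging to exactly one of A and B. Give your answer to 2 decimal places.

|A∩B|: x∈[2,4], y∈[5,7] → 2·2 = 4.
|A △ B| = |A| + |B| − 2·|A∩B| = 12 + 20 − 8 = 24.00.

24.00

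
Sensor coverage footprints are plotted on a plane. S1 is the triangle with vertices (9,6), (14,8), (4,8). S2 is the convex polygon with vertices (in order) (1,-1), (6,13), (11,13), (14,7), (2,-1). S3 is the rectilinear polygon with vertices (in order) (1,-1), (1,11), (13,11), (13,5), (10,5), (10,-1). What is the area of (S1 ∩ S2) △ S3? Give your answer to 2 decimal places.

|S1 ∩ S2| = 9.9503.
|(S1 ∩ S2) ∩ S3| = 9.792.
|(S1 ∩ S2) △ S3| = 9.9503 + 126 − 19.5839 = 116.37.

116.37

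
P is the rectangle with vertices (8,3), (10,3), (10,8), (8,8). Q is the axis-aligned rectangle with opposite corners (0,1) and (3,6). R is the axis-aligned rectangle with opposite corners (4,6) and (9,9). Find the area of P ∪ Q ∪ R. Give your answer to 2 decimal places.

38.00

By inclusion–exclusion:
Individual areas: |P| = 10, |Q| = 15, |R| = 15.
|P∩Q| = 0 (no overlap).
|P∩R|: x∈[8,9], y∈[6,8] → 1·2 = 2.
|Q∩R| = 0 (no overlap).
|P∩Q∩R| = 0.
|P ∪ Q ∪ R| = 40 − 2 + 0 = 38.00.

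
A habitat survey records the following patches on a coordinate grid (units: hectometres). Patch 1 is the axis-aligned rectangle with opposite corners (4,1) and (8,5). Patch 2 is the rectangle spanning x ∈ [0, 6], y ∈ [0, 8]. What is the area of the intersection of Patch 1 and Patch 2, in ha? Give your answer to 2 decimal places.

|Patch 1∩Patch 2|: x∈[4,6], y∈[1,5] → 2·4 = 8.

8.00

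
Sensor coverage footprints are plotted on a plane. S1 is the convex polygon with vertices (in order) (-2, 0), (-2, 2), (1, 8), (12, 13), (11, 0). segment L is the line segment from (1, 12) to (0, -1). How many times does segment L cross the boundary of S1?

The segment meets the boundary at (0.077,0), (0.636,7.273).

2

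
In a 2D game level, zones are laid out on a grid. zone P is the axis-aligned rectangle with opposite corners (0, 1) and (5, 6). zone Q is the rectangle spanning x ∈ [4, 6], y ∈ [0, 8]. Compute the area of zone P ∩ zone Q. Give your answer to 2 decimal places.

|zone P∩zone Q|: x∈[4,5], y∈[1,6] → 1·5 = 5.

5.00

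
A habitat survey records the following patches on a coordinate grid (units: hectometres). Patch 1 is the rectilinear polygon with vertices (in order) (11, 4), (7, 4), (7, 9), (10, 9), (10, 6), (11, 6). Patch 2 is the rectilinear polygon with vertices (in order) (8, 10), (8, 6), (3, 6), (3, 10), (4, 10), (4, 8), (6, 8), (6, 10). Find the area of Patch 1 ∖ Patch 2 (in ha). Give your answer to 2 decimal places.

|Patch 1| = 17, |Patch 1∩Patch 2| = 3.
|Patch 1 ∖ Patch 2| = |Patch 1| − |Patch 1∩Patch 2| = 17 − 3 = 14.00.

14.00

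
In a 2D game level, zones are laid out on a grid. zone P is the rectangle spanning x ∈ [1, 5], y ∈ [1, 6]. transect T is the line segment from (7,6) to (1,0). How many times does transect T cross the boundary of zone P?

The segment meets the boundary at (2,1), (5,4).

2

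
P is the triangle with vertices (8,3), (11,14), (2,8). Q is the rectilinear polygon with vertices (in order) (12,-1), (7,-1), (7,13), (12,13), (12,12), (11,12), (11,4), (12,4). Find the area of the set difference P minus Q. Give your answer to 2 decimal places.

|P| = 40.5, |P∩Q| = 21.1364.
|P ∖ Q| = |P| − |P∩Q| = 40.5 − 21.1364 = 19.36.

19.36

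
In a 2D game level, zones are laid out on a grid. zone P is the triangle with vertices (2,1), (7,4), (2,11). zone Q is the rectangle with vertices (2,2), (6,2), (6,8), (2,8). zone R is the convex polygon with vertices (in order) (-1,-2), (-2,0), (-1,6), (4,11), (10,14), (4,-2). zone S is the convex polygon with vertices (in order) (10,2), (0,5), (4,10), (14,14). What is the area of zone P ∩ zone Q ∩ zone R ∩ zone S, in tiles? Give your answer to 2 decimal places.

14.26

The intersection is the polygon with vertices (2,7.5), (2.4,8), (4.143,8), (6,5.4), (6,3.4), (5.778,3.267), (2,4.4).
By the shoelace formula its area is 14.26.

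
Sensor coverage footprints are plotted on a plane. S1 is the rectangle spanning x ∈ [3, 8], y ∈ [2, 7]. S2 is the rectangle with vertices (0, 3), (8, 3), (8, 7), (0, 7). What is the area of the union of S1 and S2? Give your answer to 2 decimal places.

By inclusion–exclusion:
Individual areas: |S1| = 25, |S2| = 32.
|S1∩S2|: x∈[3,8], y∈[3,7] → 5·4 = 20.
|S1 ∪ S2| = 57 − 20 = 37.00.

37.00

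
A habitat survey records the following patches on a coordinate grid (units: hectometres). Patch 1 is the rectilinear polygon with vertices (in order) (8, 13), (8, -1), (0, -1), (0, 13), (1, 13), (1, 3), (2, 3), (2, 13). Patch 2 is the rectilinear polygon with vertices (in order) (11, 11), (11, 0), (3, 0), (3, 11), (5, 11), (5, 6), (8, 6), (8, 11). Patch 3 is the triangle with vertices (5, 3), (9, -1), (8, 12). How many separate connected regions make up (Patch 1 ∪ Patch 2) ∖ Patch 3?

2

(Patch 1 ∪ Patch 2) ∖ Patch 3 splits into 2 disjoint pieces (area 27.5, area 84).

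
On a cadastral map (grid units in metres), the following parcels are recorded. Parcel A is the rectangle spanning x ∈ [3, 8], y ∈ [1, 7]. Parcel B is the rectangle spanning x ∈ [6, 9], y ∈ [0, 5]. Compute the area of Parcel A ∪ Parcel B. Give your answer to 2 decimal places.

37.00

By inclusion–exclusion:
Individual areas: |Parcel A| = 30, |Parcel B| = 15.
|Parcel A∩Parcel B|: x∈[6,8], y∈[1,5] → 2·4 = 8.
|Parcel A ∪ Parcel B| = 45 − 8 = 37.00.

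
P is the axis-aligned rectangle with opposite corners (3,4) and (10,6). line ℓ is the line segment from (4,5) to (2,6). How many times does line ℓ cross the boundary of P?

The segment meets the boundary at (3,5.5).

1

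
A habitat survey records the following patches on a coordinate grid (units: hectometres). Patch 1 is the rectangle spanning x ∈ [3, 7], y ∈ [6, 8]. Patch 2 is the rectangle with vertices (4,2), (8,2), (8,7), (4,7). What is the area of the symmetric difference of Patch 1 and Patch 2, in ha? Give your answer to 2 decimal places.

22.00

|Patch 1∩Patch 2|: x∈[4,7], y∈[6,7] → 3·1 = 3.
|Patch 1 △ Patch 2| = |Patch 1| + |Patch 2| − 2·|Patch 1∩Patch 2| = 8 + 20 − 6 = 22.00.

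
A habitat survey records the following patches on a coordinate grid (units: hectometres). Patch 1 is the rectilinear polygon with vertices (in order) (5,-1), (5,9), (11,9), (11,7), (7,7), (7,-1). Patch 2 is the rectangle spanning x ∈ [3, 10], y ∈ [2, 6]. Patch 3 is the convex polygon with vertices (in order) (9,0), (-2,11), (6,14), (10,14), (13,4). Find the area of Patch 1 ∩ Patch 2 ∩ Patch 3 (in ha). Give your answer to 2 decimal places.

The intersection is the polygon with vertices (7,6), (7,2), (5,4), (5,6).
By the shoelace formula its area is 6.00.

6.00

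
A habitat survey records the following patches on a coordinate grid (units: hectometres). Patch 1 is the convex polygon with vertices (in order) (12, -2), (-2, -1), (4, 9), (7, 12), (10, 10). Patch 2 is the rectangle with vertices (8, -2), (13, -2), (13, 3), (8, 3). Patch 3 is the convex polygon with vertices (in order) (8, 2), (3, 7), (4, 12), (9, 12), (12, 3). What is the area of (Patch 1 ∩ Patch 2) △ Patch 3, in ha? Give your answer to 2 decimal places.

73.01

|Patch 1 ∩ Patch 2| = 17.3452.
|(Patch 1 ∩ Patch 2) ∩ Patch 3| = 1.9167.
|(Patch 1 ∩ Patch 2) △ Patch 3| = 17.3452 + 59.5 − 3.8333 = 73.01.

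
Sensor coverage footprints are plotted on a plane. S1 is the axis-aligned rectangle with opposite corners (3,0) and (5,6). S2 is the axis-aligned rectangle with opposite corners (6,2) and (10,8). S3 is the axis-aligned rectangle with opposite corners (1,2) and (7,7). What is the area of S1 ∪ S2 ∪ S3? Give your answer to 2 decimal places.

By inclusion–exclusion:
Individual areas: |S1| = 12, |S2| = 24, |S3| = 30.
|S1∩S2| = 0 (no overlap).
|S1∩S3|: x∈[3,5], y∈[2,6] → 2·4 = 8.
|S2∩S3|: x∈[6,7], y∈[2,7] → 1·5 = 5.
|S1∩S2∩S3| = 0.
|S1 ∪ S2 ∪ S3| = 66 − 13 + 0 = 53.00.

53.00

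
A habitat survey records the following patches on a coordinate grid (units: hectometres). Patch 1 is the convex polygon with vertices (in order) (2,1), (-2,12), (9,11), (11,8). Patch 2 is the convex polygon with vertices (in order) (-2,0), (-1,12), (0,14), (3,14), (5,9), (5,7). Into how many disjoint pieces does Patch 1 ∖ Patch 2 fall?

2

Patch 1 ∖ Patch 2 splits into 2 disjoint pieces (area 42.0868, area 1.0735).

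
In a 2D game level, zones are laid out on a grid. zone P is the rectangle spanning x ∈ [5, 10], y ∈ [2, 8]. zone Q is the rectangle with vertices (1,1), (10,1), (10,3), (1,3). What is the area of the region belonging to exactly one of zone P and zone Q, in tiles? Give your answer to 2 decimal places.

38.00

|zone P∩zone Q|: x∈[5,10], y∈[2,3] → 5·1 = 5.
|zone P △ zone Q| = |zone P| + |zone Q| − 2·|zone P∩zone Q| = 30 + 18 − 10 = 38.00.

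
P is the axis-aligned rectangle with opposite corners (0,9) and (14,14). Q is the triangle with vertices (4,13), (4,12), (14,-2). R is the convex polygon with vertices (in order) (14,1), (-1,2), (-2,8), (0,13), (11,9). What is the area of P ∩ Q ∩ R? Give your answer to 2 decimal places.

The intersection is the polygon with vertices (4.439,11.386), (5.28,11.08), (6.667,9), (6.143,9).
By the shoelace formula its area is 1.29.

1.29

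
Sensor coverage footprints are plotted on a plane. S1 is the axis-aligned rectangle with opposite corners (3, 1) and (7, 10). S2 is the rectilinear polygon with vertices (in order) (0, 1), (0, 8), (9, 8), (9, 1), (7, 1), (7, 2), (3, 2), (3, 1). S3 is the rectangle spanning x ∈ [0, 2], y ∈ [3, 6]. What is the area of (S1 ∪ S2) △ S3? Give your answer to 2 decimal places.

|S1 ∪ S2| = 71.
|(S1 ∪ S2) ∩ S3| = 6.
|(S1 ∪ S2) △ S3| = 71 + 6 − 12 = 65.00.

65.00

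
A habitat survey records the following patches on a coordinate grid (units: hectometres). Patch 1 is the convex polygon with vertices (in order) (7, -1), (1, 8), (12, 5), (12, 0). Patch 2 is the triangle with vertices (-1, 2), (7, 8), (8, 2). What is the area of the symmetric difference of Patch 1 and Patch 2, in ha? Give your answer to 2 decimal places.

47.09

|Patch 1| = 53, |Patch 2| = 27, |Patch 1∩Patch 2| = 16.4571.
|Patch 1 △ Patch 2| = |Patch 1| + |Patch 2| − 2·|Patch 1∩Patch 2| = 53 + 27 − 32.9143 = 47.09.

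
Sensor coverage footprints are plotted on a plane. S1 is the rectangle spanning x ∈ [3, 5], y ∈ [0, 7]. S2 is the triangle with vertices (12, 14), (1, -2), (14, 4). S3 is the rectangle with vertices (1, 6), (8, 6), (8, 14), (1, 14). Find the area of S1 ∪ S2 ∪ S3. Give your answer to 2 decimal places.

By inclusion–exclusion:
Individual areas: |S1| = 14, |S2| = 71, |S3| = 56.
|S1∩S2| = 4.7273.
|S1∩S3|: x∈[3,5], y∈[6,7] → 2·1 = 2.
|S2∩S3| = 1.6364.
|S1∩S2∩S3| = 0.
|S1 ∪ S2 ∪ S3| = 141 − 8.3636 + 0 = 132.64.

132.64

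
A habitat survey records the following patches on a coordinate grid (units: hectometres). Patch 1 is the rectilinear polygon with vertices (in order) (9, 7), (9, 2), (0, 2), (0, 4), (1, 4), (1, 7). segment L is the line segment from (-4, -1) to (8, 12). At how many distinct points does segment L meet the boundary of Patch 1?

4

The segment meets the boundary at (3.385,7), (1,4.417), (0.615,4), (0,3.333).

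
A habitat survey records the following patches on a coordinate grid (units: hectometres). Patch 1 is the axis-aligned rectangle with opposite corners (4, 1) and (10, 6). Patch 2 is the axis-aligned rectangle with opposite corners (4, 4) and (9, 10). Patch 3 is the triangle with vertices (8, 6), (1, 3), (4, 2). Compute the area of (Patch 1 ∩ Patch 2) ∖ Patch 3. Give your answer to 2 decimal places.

|Patch 1 ∩ Patch 2| = 10.
|(Patch 1 ∩ Patch 2) ∩ Patch 3| = 2.5714.
|(Patch 1 ∩ Patch 2) ∖ Patch 3| = 10 − 2.5714 = 7.43.

7.43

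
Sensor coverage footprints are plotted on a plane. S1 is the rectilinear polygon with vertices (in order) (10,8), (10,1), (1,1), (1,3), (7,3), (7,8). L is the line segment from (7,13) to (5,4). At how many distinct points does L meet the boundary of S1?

0

The segment lies entirely outside S1 and never meets its boundary.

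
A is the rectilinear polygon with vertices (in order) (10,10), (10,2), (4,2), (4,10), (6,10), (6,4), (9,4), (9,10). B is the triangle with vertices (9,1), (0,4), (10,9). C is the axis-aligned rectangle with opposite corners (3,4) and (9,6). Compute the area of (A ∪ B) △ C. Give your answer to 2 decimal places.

37.98

|A ∪ B| = 49.4792.
|(A ∪ B) ∩ C| = 11.75.
|(A ∪ B) △ C| = 49.4792 + 12 − 23.5 = 37.98.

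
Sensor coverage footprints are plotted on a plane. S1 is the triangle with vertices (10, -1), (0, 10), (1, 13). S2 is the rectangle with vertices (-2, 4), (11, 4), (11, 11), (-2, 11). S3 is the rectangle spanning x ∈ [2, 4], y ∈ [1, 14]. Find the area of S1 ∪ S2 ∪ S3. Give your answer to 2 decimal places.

108.22

By inclusion–exclusion:
Individual areas: |S1| = 20.5, |S2| = 91, |S3| = 26.
|S1∩S2| = 15.2197.
|S1∩S3| = 6.3778.
|S2∩S3|: x∈[2,4], y∈[4,11] → 2·7 = 14.
|S1∩S2∩S3| = 6.3143.
|S1 ∪ S2 ∪ S3| = 137.5 − 35.5975 + 6.3143 = 108.22.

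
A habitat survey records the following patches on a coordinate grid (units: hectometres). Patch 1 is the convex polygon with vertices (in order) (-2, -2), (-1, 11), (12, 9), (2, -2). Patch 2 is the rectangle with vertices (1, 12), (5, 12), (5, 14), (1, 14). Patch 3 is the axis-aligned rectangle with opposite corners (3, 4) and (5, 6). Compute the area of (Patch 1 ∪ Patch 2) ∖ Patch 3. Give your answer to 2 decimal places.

|Patch 1 ∪ Patch 2| = 115.5.
|(Patch 1 ∪ Patch 2) ∩ Patch 3| = 4.
|(Patch 1 ∪ Patch 2) ∖ Patch 3| = 115.5 − 4 = 111.50.

111.50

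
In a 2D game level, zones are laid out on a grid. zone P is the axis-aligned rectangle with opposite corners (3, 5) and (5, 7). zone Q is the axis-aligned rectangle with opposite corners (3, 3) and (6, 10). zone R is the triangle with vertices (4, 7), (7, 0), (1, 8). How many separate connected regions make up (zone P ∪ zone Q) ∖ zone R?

2

(zone P ∪ zone Q) ∖ zone R splits into 2 disjoint pieces (area 13.4048, area 2.0417).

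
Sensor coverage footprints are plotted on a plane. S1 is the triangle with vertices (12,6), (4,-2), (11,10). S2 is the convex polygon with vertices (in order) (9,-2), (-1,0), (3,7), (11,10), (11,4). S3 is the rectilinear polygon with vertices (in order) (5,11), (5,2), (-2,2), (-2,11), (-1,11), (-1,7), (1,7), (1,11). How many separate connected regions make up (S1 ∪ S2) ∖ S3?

1

(S1 ∪ S2) ∖ S3 is a single connected region.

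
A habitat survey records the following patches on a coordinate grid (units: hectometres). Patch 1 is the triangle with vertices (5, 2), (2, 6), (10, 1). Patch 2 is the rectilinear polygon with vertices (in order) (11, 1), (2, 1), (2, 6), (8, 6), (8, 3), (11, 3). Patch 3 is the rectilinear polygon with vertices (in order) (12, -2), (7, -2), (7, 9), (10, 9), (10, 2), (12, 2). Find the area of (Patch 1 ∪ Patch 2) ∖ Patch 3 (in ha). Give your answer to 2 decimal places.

26.00

|Patch 1 ∪ Patch 2| = 36.
|(Patch 1 ∪ Patch 2) ∩ Patch 3| = 10.
|(Patch 1 ∪ Patch 2) ∖ Patch 3| = 36 − 10 = 26.00.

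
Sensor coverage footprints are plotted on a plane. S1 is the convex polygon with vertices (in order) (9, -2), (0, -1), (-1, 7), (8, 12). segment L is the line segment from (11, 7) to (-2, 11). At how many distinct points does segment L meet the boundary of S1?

The segment meets the boundary at (3.277,9.376), (8.298,7.831).

2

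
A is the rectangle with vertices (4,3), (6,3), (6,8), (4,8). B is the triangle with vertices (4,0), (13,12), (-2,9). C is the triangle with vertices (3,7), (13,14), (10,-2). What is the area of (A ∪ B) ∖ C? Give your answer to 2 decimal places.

|A ∪ B| = 76.5.
|(A ∪ B) ∩ C| = 34.2987.
|(A ∪ B) ∖ C| = 76.5 − 34.2987 = 42.20.

42.20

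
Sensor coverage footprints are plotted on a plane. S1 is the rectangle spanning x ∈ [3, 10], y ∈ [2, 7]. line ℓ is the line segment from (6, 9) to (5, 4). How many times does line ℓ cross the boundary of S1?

1

The segment meets the boundary at (5.6,7).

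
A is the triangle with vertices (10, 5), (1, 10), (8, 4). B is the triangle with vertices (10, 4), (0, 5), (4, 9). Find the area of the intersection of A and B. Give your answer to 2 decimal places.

7.18

The intersection is the polygon with vertices (6.4,7), (9.25,4.625), (8.333,4.167), (7.736,4.226), (3.154,8.154), (3.571,8.571).
By the shoelace formula its area is 7.18.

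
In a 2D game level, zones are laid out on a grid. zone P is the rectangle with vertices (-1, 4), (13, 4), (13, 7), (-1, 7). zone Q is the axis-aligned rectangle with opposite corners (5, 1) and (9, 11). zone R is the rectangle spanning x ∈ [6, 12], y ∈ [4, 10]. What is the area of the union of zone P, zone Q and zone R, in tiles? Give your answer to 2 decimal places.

79.00

By inclusion–exclusion:
Individual areas: |zone P| = 42, |zone Q| = 40, |zone R| = 36.
|zone P∩zone Q|: x∈[5,9], y∈[4,7] → 4·3 = 12.
|zone P∩zone R|: x∈[6,12], y∈[4,7] → 6·3 = 18.
|zone Q∩zone R|: x∈[6,9], y∈[4,10] → 3·6 = 18.
|zone P∩zone Q∩zone R| = 9.
|zone P ∪ zone Q ∪ zone R| = 118 − 48 + 9 = 79.00.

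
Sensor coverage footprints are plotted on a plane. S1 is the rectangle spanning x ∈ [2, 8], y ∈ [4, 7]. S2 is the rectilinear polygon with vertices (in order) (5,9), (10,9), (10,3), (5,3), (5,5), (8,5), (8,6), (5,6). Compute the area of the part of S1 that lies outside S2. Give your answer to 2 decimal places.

|S1| = 18, |S1∩S2| = 6.
|S1 ∖ S2| = |S1| − |S1∩S2| = 18 − 6 = 12.00.

12.00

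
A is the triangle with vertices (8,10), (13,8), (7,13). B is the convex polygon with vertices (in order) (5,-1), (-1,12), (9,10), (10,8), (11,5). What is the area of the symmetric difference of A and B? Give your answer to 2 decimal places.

|A| = 6.5, |B| = 80.5, |A∩B| = 0.3571.
|A △ B| = |A| + |B| − 2·|A∩B| = 6.5 + 80.5 − 0.7143 = 86.29.

86.29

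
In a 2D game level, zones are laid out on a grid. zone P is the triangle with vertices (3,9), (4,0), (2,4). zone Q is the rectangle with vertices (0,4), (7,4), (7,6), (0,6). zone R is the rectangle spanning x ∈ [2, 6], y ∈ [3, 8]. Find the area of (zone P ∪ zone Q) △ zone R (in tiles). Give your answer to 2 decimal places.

|zone P ∪ zone Q| = 18.5111.
|(zone P ∪ zone Q) ∩ zone R| = 10.6056.
|(zone P ∪ zone Q) △ zone R| = 18.5111 + 20 − 21.2111 = 17.30.

17.30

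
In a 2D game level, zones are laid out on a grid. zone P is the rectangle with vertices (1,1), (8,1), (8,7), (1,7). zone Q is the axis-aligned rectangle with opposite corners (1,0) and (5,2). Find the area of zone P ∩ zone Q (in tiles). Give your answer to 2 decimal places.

4.00

|zone P∩zone Q|: x∈[1,5], y∈[1,2] → 4·1 = 4.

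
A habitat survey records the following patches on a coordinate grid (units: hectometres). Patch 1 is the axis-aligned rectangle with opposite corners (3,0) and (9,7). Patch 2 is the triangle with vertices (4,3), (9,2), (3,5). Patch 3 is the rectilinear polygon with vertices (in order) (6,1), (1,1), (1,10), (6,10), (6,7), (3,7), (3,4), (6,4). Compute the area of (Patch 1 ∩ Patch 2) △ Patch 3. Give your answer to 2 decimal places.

|Patch 1 ∩ Patch 2| = 4.5.
|(Patch 1 ∩ Patch 2) ∩ Patch 3| = 2.4.
|(Patch 1 ∩ Patch 2) △ Patch 3| = 4.5 + 36 − 4.8 = 35.70.

35.70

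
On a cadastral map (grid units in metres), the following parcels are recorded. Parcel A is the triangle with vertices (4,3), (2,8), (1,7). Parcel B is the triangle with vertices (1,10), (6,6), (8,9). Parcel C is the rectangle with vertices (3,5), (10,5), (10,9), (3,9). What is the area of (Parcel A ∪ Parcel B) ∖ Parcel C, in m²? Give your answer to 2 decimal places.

|Parcel A ∪ Parcel B| = 15.
|(Parcel A ∪ Parcel B) ∩ Parcel C| = 8.45.
|(Parcel A ∪ Parcel B) ∖ Parcel C| = 15 − 8.45 = 6.55.

6.55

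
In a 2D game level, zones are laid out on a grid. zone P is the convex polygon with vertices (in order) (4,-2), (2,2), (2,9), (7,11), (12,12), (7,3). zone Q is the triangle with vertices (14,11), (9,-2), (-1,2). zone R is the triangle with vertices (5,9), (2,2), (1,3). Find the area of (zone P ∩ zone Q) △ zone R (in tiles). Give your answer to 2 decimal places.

31.93

|zone P ∩ zone Q| = 28.7989.
|(zone P ∩ zone Q) ∩ zone R| = 0.9346.
|(zone P ∩ zone Q) △ zone R| = 28.7989 + 5 − 1.8692 = 31.93.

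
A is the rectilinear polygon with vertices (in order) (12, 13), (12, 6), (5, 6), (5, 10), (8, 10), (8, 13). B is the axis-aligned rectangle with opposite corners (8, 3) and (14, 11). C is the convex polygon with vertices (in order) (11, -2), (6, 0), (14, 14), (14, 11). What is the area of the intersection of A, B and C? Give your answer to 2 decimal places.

The intersection is the polygon with vertices (9.429,6), (12,10.5), (12,6).
By the shoelace formula its area is 5.79.

5.79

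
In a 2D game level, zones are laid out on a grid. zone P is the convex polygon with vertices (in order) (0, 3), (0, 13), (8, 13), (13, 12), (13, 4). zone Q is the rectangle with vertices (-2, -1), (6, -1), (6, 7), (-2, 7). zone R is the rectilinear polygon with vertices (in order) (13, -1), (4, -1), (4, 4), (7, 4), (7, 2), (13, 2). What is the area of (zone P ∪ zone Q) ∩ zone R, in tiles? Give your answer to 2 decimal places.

10.50

The region (zone P ∪ zone Q) ∩ zone R is the polygon with vertices (6,3.462), (6,-1), (4,-1), (4,4), (7,4), (7,3.538).
By the shoelace formula its area is 10.50.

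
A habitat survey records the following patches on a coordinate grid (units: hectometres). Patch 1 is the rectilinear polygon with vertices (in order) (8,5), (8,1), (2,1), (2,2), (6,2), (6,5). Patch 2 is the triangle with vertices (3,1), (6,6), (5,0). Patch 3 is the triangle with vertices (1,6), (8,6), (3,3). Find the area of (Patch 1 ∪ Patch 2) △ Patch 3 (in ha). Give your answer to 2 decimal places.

25.90

|Patch 1 ∪ Patch 2| = 16.55.
|(Patch 1 ∪ Patch 2) ∩ Patch 3| = 0.575.
|(Patch 1 ∪ Patch 2) △ Patch 3| = 16.55 + 10.5 − 1.15 = 25.90.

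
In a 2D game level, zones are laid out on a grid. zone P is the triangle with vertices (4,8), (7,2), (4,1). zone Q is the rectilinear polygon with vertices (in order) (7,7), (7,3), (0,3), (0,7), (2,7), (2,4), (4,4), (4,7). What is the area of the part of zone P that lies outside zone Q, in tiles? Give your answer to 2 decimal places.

|zone P| = 10.5, |zone P∩zone Q| = 6.
|zone P ∖ zone Q| = |zone P| − |zone P∩zone Q| = 10.5 − 6 = 4.50.

4.50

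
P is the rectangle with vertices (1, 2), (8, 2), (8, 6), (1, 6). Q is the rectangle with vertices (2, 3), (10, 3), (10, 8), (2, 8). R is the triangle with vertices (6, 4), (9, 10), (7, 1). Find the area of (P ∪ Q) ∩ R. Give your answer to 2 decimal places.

6.67

The region (P ∪ Q) ∩ R is the polygon with vertices (6.667,2), (6,4), (8,8), (8.556,8), (7.222,2).
By the shoelace formula its area is 6.67.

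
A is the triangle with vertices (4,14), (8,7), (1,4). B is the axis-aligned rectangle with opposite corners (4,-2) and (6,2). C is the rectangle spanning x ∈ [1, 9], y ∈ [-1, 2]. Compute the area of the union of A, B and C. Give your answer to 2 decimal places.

By inclusion–exclusion:
Individual areas: |A| = 30.5, |B| = 8, |C| = 24.
|A∩B| = 0.
|A∩C| = 0.
|B∩C|: x∈[4,6], y∈[-1,2] → 2·3 = 6.
|A∩B∩C| = 0.
|A ∪ B ∪ C| = 62.5 − 6 + 0 = 56.50.

56.50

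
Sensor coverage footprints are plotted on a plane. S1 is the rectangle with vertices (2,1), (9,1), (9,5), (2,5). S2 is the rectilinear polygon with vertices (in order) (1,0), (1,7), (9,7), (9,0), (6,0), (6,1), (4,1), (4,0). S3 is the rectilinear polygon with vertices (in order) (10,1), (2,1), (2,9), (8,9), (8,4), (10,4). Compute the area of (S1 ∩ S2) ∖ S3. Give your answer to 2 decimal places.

1.00

|S1 ∩ S2| = 28.
|(S1 ∩ S2) ∩ S3| = 27.
|(S1 ∩ S2) ∖ S3| = 28 − 27 = 1.00.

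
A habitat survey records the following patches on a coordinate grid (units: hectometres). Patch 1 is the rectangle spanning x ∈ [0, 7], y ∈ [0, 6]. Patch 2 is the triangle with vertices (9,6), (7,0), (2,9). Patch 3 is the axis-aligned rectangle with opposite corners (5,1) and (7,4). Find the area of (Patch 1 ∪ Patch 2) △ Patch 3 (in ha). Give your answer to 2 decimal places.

50.00

|Patch 1 ∪ Patch 2| = 56.
|(Patch 1 ∪ Patch 2) ∩ Patch 3| = 6.
|(Patch 1 ∪ Patch 2) △ Patch 3| = 56 + 6 − 12 = 50.00.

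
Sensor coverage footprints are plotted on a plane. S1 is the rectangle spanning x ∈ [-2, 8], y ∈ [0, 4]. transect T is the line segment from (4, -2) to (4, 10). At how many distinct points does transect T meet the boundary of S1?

2

The segment meets the boundary at (4,4), (4,0).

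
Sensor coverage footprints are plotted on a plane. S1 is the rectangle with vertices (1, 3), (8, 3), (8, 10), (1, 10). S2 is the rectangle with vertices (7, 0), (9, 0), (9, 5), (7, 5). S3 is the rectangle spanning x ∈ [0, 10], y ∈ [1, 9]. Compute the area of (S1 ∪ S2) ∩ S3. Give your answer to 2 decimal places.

48.00

The region (S1 ∪ S2) ∩ S3 is the polygon with vertices (1,9), (8,9), (8,5), (9,5), (9,1), (7,1), (7,3), (1,3).
By the shoelace formula its area is 48.00.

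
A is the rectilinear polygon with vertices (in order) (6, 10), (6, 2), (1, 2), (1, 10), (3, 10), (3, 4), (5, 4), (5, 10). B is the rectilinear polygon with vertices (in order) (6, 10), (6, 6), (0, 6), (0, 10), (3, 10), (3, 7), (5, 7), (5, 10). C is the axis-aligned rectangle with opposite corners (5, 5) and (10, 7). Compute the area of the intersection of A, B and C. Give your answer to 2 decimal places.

The intersection is the polygon with vertices (5,6), (5,7), (6,7), (6,6).
By the shoelace formula its area is 1.00.

1.00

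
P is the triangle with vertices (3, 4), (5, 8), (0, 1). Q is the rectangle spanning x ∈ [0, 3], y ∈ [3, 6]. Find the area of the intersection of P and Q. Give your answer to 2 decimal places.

The intersection is the polygon with vertices (3,5.2), (3,4), (2,3), (1.429,3).
By the shoelace formula its area is 1.23.

1.23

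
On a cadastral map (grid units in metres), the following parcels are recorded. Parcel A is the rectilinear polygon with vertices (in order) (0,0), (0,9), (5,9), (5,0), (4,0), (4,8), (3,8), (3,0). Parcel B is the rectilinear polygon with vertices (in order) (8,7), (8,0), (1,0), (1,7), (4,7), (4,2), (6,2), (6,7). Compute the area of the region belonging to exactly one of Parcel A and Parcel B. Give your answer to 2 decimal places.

44.00

|Parcel A| = 37, |Parcel B| = 39, |Parcel A∩Parcel B| = 16.
|Parcel A △ Parcel B| = |Parcel A| + |Parcel B| − 2·|Parcel A∩Parcel B| = 37 + 39 − 32 = 44.00.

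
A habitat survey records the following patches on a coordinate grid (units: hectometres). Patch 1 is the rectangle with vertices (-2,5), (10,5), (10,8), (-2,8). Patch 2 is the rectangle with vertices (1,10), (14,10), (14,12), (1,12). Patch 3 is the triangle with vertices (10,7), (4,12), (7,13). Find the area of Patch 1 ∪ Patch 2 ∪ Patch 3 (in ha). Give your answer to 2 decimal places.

66.55

By inclusion–exclusion:
Individual areas: |Patch 1| = 36, |Patch 2| = 26, |Patch 3| = 10.5.
|Patch 1∩Patch 2| = 0 (no overlap).
|Patch 1∩Patch 3| = 0.35.
|Patch 2∩Patch 3| = 5.6.
|Patch 1∩Patch 2∩Patch 3| = 0.
|Patch 1 ∪ Patch 2 ∪ Patch 3| = 72.5 − 5.95 + 0 = 66.55.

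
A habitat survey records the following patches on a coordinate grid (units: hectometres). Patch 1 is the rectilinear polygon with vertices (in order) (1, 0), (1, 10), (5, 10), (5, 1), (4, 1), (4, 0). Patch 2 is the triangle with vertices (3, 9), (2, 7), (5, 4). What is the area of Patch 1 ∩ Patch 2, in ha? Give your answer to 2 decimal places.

4.50

The intersection is the polygon with vertices (2,7), (3,9), (5,4).
By the shoelace formula its area is 4.50.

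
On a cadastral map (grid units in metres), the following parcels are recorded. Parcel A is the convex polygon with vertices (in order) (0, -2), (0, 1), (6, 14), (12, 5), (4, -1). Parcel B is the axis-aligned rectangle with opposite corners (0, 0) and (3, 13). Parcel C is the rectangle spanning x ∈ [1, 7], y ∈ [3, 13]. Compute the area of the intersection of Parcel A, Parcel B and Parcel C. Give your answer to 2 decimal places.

The intersection is the polygon with vertices (3,7.5), (3,3), (1,3), (1,3.167).
By the shoelace formula its area is 4.67.

4.67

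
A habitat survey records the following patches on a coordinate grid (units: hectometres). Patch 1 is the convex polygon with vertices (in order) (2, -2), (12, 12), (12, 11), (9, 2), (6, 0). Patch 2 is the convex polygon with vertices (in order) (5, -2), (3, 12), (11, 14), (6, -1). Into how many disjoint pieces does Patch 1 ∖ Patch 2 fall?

2

Patch 1 ∖ Patch 2 splits into 2 disjoint pieces (area 3.15, area 17.9018).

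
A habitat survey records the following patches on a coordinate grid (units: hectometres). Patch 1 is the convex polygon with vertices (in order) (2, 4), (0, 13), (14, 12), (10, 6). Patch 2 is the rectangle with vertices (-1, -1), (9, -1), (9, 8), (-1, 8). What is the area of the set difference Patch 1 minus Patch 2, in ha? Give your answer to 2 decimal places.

58.35

|Patch 1| = 82, |Patch 1∩Patch 2| = 23.6528.
|Patch 1 ∖ Patch 2| = |Patch 1| − |Patch 1∩Patch 2| = 82 − 23.6528 = 58.35.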